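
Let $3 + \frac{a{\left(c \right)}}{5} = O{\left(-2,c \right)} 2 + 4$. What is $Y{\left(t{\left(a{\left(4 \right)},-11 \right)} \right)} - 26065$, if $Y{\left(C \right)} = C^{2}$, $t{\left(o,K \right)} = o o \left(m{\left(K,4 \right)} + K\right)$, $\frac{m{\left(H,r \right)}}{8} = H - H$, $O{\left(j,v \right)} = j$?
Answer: $6099560$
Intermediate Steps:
$m{\left(H,r \right)} = 0$ ($m{\left(H,r \right)} = 8 \left(H - H\right) = 8 \cdot 0 = 0$)
$a{\left(c \right)} = -15$ ($a{\left(c \right)} = -15 + 5 \left(\left(-2\right) 2 + 4\right) = -15 + 5 \left(-4 + 4\right) = -15 + 5 \cdot 0 = -15 + 0 = -15$)
$t{\left(o,K \right)} = K o^{2}$ ($t{\left(o,K \right)} = o o \left(0 + K\right) = o^{2} K = K o^{2}$)
$Y{\left(t{\left(a{\left(4 \right)},-11 \right)} \right)} - 26065 = \left(- 11 \left(-15\right)^{2}\right)^{2} - 26065 = \left(\left(-11\right) 225\right)^{2} - 26065 = \left(-2475\right)^{2} - 26065 = 6125625 - 26065 = 6099560$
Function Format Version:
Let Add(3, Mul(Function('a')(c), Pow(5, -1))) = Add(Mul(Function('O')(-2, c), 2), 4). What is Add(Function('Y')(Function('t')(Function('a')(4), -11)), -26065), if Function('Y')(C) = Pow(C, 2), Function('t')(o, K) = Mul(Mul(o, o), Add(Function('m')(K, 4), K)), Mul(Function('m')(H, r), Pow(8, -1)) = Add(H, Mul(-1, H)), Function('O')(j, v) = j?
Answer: 6099560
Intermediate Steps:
Function('m')(H, r) = 0 (Function('m')(H, r) = Mul(8, Add(H, Mul(-1, H))) = Mul(8, 0) = 0)
Function('a')(c) = -15 (Function('a')(c) = Add(-15, Mul(5, Add(Mul(-2, 2), 4))) = Add(-15, Mul(5, Add(-4, 4))) = Add(-15, Mul(5, 0)) = Add(-15, 0) = -15)
Function('t')(o, K) = Mul(K, Pow(o, 2)) (Function('t')(o, K) = Mul(Mul(o, o), Add(0, K)) = Mul(Pow(o, 2), K) = Mul(K, Pow(o, 2)))
Add(Function('Y')(Function('t')(Function('a')(4), -11)), -26065) = Add(Pow(Mul(-11, Pow(-15, 2)), 2), -26065) = Add(Pow(Mul(-11, 225), 2), -26065) = Add(Pow(-2475, 2), -26065) = Add(6125625, -26065) = 6099560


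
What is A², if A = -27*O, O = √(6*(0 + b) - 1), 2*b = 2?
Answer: 3645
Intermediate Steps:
b = 1 (b = (½)*2 = 1)
O = √5 (O = √(6*(0 + 1) - 1) = √(6*1 - 1) = √(6 - 1) = √5 ≈ 2.2361)
A = -27*√5 ≈ -60.374
A² = (-27*√5)² = 3645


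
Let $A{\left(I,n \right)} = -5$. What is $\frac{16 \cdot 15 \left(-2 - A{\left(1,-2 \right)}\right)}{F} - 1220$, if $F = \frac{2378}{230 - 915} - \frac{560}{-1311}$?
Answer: $- \frac{1991006980}{1366979} \approx -1456.5$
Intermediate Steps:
$F = - \frac{2733958}{898035}$ ($F = \frac{2378}{230 - 915} - - \frac{560}{1311} = \frac{2378}{-685} + \frac{560}{1311} = 2378 \left(- \frac{1}{685}\right) + \frac{560}{1311} = - \frac{2378}{685} + \frac{560}{1311} = - \frac{2733958}{898035} \approx -3.0444$)
$\frac{16 \cdot 15 \left(-2 - A{\left(1,-2 \right)}\right)}{F} - 1220 = \frac{16 \cdot 15 \left(-2 - -5\right)}{- \frac{2733958}{898035}} - 1220 = 240 \left(-2 + 5\right) \left(- \frac{898035}{2733958}\right) - 1220 = 240 \cdot 3 \left(- \frac{898035}{2733958}\right) - 1220 = 720 \left(- \frac{898035}{2733958}\right) - 1220 = - \frac{323292600}{1366979} - 1220 = - \frac{1991006980}{1366979}$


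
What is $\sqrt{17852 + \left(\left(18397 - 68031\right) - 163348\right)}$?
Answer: $i \sqrt{195130} \approx 441.74 i$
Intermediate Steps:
$\sqrt{17852 + \left(\left(18397 - 68031\right) - 163348\right)} = \sqrt{17852 - 212982} = \sqrt{-195130} = i \sqrt{195130}$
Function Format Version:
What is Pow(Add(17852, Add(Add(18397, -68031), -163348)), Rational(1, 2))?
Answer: Mul(I, Pow(195130, Rational(1, 2))) ≈ Mul(441.74, I)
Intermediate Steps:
Pow(Add(17852, Add(Add(18397, -68031), -163348)), Rational(1, 2)) = Pow(Add(17852, Add(-49634, -163348)), Rational(1, 2)) = Pow(Add(17852, -212982), Rational(1, 2)) = Pow(-195130, Rational(1, 2)) = Mul(I, Pow(195130, Rational(1, 2)))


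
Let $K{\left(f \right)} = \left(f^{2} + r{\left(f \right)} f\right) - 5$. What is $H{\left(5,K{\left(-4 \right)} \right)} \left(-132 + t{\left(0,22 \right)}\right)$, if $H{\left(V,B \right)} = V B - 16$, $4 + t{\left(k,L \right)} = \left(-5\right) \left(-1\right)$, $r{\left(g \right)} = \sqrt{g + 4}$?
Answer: $-5109$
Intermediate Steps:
$r{\left(g \right)} = \sqrt{4 + g}$
$t{\left(k,L \right)} = 1$ ($t{\left(k,L \right)} = -4 - -5 = -4 + 5 = 1$)
$K{\left(f \right)} = -5 + f^{2} + f \sqrt{4 + f}$ ($K{\left(f \right)} = \left(f^{2} + \sqrt{4 + f} f\right) - 5 = \left(f^{2} + f \sqrt{4 + f}\right) - 5 = -5 + f^{2} + f \sqrt{4 + f}$)
$H{\left(V,B \right)} = -16 + B V$ ($H{\left(V,B \right)} = B V - 16 = -16 + B V$)
$H{\left(5,K{\left(-4 \right)} \right)} \left(-132 + t{\left(0,22 \right)}\right) = \left(-16 + \left(-5 + \left(-4\right)^{2} - 4 \sqrt{4 - 4}\right) 5\right) \left(-132 + 1\right) = \left(-16 + \left(-5 + 16 - 4 \sqrt{0}\right) 5\right) \left(-131\right) = \left(-16 + \left(-5 + 16 - 0\right) 5\right) \left(-131\right) = \left(-16 + \left(-5 + 16 + 0\right) 5\right) \left(-131\right) = \left(-16 + 11 \cdot 5\right) \left(-131\right) = \left(-16 + 55\right) \left(-131\right) = 39 \left(-131\right) = -5109$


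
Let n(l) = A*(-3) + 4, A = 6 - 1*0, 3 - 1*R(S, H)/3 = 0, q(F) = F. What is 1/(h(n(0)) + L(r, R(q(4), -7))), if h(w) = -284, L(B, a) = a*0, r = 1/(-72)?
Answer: -1/284 ≈ -0.0035211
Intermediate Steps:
R(S, H) = 9 (R(S, H) = 9 - 3*0 = 9 + 0 = 9)
r = -1/72 ≈ -0.013889
L(B, a) = 0
A = 6 (A = 6 + 0 = 6)
n(l) = -14 (n(l) = 6*(-3) + 4 = -18 + 4 = -14)
1/(h(n(0)) + L(r, R(q(4), -7))) = 1/(-284 + 0) = 1/(-284) = -1/284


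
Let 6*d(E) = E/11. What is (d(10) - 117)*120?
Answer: -154240/11 ≈ -14022.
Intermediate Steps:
d(E) = E/66 (d(E) = (E/11)/6 = E/66)
(d(10) - 117)*120 = ((1/66)*10 - 117)*120 = (5/33 - 117)*120 = -3856/33*120 = -154240/11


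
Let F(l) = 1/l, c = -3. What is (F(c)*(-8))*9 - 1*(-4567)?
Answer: 4591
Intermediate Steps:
(F(c)*(-8))*9 - 1*(-4567) = (-8/(-3))*9 - 1*(-4567) = -1/3*(-8)*9 + 4567 = (8/3)*9 + 4567 = 24 + 4567 = 4591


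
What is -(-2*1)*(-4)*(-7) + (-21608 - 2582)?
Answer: -24134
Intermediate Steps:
-(-2*1)*(-4)*(-7) + (-21608 - 2582) = -(-2)*(-4)*(-7) - 24190 = -1*8*(-7) - 24190 = -8*(-7) - 24190 = 56 - 24190 = -24134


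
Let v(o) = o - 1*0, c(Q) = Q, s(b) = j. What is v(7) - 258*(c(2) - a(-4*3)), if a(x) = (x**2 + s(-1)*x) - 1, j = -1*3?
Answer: 45673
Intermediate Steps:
j = -3
s(b) = -3
a(x) = -1 + x**2 - 3*x (a(x) = (x**2 - 3*x) - 1 = -1 + x**2 - 3*x)
v(o) = o (v(o) = o + 0 = o)
v(7) - 258*(c(2) - a(-4*3)) = 7 - 258*(2 - (-1 + (-4*3)**2 - (-12)*3)) = 7 - 258*(2 - (-1 + (-12)**2 - 3*(-12))) = 7 - 258*(2 - (-1 + 144 + 36)) = 7 - 258*(2 - 1*179) = 7 - 258*(2 - 179) = 7 - 258*(-177) = 7 + 45666 = 45673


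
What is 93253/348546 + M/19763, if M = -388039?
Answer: -133406482255/6888314598 ≈ -19.367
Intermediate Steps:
93253/348546 + M/19763 = 93253/348546 - 388039/19763 = -133406482255/6888314598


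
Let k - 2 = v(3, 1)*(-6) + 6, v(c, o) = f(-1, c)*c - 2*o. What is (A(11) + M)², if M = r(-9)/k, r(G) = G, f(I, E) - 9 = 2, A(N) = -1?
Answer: 28561/31684 ≈ 0.90143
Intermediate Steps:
f(I, E) = 11 (f(I, E) = 9 + 2 = 11)
v(c, o) = -2*o + 11*c (v(c, o) = 11*c - 2*o = -2*o + 11*c)
k = -178 (k = 2 + ((-2*1 + 11*3)*(-6) + 6) = 2 + ((-2 + 33)*(-6) + 6) = 2 + (31*(-6) + 6) = 2 + (-186 + 6) = 2 - 180 = -178)
M = 9/178 (M = -9/(-178) = -9*(-1/178) = 9/178 ≈ 0.050562)
(A(11) + M)² = (-1 + 9/178)² = (-169/178)² = 28561/31684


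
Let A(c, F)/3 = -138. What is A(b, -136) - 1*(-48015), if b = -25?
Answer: 47601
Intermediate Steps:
A(c, F) = -414 (A(c, F) = 3*(-138) = -414)
A(b, -136) - 1*(-48015) = -414 - 1*(-48015) = -414 + 48015 = 47601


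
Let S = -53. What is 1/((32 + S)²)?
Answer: 1/441 ≈ 0.0022676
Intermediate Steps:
1/((32 + S)²) = 1/((32 - 53)²) = 1/((-21)²) = 1/441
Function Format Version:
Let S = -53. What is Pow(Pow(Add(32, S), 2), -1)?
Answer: Rational(1, 441) ≈ 0.0022676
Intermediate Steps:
Pow(Pow(Add(32, S), 2), -1) = Pow(Pow(Add(32, -53), 2), -1) = Pow(Pow(-21, 2), -1) = Pow(441, -1) = Rational(1, 441)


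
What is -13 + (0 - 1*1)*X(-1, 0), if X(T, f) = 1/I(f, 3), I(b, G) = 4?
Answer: -53/4 ≈ -13.250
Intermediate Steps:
X(T, f) = ¼ (X(T, f) = 1/4 = ¼)
-13 + (0 - 1*1)*X(-1, 0) = -13 + (0 - 1*1)*(¼) = -13 + (0 - 1)*(¼) = -13 - 1*¼ = -13 - ¼ = -53/4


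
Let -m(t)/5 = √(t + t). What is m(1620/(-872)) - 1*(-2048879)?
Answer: 2048879 - 45*I*√545/109 ≈ 2.0489e+6 - 9.6379*I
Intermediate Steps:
m(t) = -5*√2*√t (m(t) = -5*√(t + t) = -5*√2*√t)
m(1620/(-872)) - 1*(-2048879) = -5*√2*√(1620/(-872)) - 1*(-2048879) = -5*√2*√(1620*(-1/872)) + 2048879 = -5*√2*√(-405/218) + 2048879 = -5*√2*9*I*√1090/218 + 2048879 = -45*I*√545/109 + 2048879 = 2048879 - 45*I*√545/109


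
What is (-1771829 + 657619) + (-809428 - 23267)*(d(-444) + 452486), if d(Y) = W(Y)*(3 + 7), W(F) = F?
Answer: -373086778180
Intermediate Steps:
d(Y) = 10*Y (d(Y) = Y*(3 + 7) = Y*10 = 10*Y)
(-1771829 + 657619) + (-809428 - 23267)*(d(-444) + 452486) = (-1771829 + 657619) + (-809428 - 23267)*(10*(-444) + 452486) = -1114210 - 832695*(-4440 + 452486) = -1114210 - 832695*448046 = -1114210 - 373085663970 = -373086778180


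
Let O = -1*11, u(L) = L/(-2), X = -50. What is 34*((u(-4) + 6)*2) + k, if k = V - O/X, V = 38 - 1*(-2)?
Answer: 29189/50 ≈ 583.78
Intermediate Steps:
u(L) = -L/2 (u(L) = L*(-½) = -L/2)
O = -11
V = 40 (V = 38 + 2 = 40)
k = 1989/50 (k = 40 - (-11)/(-50) = 40 - (-11)*(-1)/50 = 40 - 1*11/50 = 40 - 11/50 = 1989/50 ≈ 39.780)
34*((u(-4) + 6)*2) + k = 34*((-½*(-4) + 6)*2) + 1989/50 = 34*((2 + 6)*2) + 1989/50 = 34*(8*2) + 1989/50 = 34*16 + 1989/50 = 544 + 1989/50 = 29189/50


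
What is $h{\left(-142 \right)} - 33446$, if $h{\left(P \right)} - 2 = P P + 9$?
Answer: $-13271$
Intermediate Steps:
$h{\left(P \right)} = 11 + P^{2}$ ($h{\left(P \right)} = 2 + \left(P P + 9\right) = 2 + \left(P^{2} + 9\right) = 2 + \left(9 + P^{2}\right) = 11 + P^{2}$)
$h{\left(-142 \right)} - 33446 = \left(11 + \left(-142\right)^{2}\right) - 33446 = \left(11 + 20164\right) - 33446 = 20175 - 33446 = -13271$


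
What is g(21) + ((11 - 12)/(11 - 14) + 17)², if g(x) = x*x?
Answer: 6673/9 ≈ 741.44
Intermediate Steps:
g(x) = x²
g(21) + ((11 - 12)/(11 - 14) + 17)² = 21² + ((11 - 12)/(11 - 14) + 17)² = 441 + (-1/(-3) + 17)² = 441 + (-1*(-⅓) + 17)² = 441 + (⅓ + 17)² = 441 + (52/3)² = 441 + 2704/9 = 6673/9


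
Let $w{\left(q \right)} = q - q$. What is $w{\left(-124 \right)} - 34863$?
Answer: $-34863$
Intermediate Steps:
$w{\left(q \right)} = 0$
$w{\left(-124 \right)} - 34863 = 0 - 34863 = -34863$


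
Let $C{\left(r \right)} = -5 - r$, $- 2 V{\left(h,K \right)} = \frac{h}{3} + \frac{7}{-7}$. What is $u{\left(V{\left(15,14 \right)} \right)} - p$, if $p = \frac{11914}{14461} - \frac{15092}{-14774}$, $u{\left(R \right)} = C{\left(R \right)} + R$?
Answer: $- \frac{731248459}{106823407} \approx -6.8454$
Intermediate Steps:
$V{\left(h,K \right)} = \frac{1}{2} - \frac{h}{6}$ ($V{\left(h,K \right)} = - \frac{\frac{h}{3} + \frac{7}{-7}}{2} = - \frac{h \frac{1}{3} + 7 \left(- \frac{1}{7}\right)}{2} = - \frac{\frac{h}{3} - 1}{2} = - \frac{-1 + \frac{h}{3}}{2} = \frac{1}{2} - \frac{h}{6}$)
$u{\left(R \right)} = -5$ ($u{\left(R \right)} = \left(-5 - R\right) + R = -5$)
$p = \frac{197131424}{106823407}$ ($p = 11914 \cdot \frac{1}{14461} - - \frac{7546}{7387} = \frac{11914}{14461} + \frac{7546}{7387} = \frac{197131424}{106823407} \approx 1.8454$)
$u{\left(V{\left(15,14 \right)} \right)} - p = -5 - \frac{197131424}{106823407} = - \frac{731248459}{106823407}$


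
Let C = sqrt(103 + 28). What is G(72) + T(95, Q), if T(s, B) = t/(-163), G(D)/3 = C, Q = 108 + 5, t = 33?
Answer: -33/163 + 3*sqrt(131) ≈ 34.134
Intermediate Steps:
C = sqrt(131) ≈ 11.446
Q = 113
G(D) = 3*sqrt(131)
T(s, B) = -33/163 (T(s, B) = 33/(-163) = 33*(-1/163) = -33/163)
G(72) + T(95, Q) = 3*sqrt(131) - 33/163 = -33/163 + 3*sqrt(131)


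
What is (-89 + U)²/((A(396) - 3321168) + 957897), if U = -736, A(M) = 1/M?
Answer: -53905500/187171063 ≈ -0.28800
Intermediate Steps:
(-89 + U)²/((A(396) - 3321168) + 957897) = (-89 - 736)²/((1/396 - 3321168) + 957897) = (-825)²/((1/396 - 3321168) + 957897) = 680625/(-1315182527/396 + 957897) = 680625/(-935855315/396) = 680625*(-396/935855315) = -53905500/187171063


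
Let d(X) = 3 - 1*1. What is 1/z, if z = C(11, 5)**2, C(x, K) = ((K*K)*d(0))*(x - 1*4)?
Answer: 1/122500 ≈ 8.1633e-6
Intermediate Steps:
d(X) = 2 (d(X) = 3 - 1 = 2)
C(x, K) = 2*K**2*(-4 + x) (C(x, K) = ((K*K)*2)*(x - 1*4) = (K**2*2)*(x - 4) = (2*K**2)*(-4 + x) = 2*K**2*(-4 + x))
z = 122500 (z = (2*5**2*(-4 + 11))**2 = (2*25*7)**2 = 350**2 = 122500)
1/z = 1/122500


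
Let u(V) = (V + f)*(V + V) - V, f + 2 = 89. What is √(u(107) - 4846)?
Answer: √36563 ≈ 191.21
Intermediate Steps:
f = 87 (f = -2 + 89 = 87)
u(V) = -V + 2*V*(87 + V) (u(V) = (V + 87)*(V + V) - V = (87 + V)*(2*V) - V = 2*V*(87 + V) - V = -V + 2*V*(87 + V))
√(u(107) - 4846) = √(107*(173 + 2*107) - 4846) = √(107*(173 + 214) - 4846) = √(107*387 - 4846) = √(41409 - 4846) = √36563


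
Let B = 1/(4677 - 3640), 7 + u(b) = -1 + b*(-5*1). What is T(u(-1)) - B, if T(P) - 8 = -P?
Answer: 11406/1037 ≈ 10.999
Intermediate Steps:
u(b) = -8 - 5*b (u(b) = -7 + (-1 + b*(-5*1)) = -7 + (-1 + b*(-5)) = -7 + (-1 - 5*b) = -8 - 5*b)
B = 1/1037 ≈ 0.00096432
T(P) = 8 - P
T(u(-1)) - B = (8 - (-8 - 5*(-1))) - 1*1/1037 = (8 - (-8 + 5)) - 1/1037 = (8 - 1*(-3)) - 1/1037 = (8 + 3) - 1/1037 = 11 - 1/1037 = 11406/1037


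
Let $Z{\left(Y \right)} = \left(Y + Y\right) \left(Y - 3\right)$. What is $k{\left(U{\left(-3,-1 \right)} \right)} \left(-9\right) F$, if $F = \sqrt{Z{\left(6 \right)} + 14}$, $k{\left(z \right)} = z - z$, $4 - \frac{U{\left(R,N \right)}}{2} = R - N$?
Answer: $0$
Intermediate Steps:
$U{\left(R,N \right)} = 8 - 2 R + 2 N$ ($U{\left(R,N \right)} = 8 - 2 \left(R - N\right) = 8 + \left(- 2 R + 2 N\right) = 8 - 2 R + 2 N$)
$k{\left(z \right)} = 0$
$Z{\left(Y \right)} = 2 Y \left(-3 + Y\right)$
$F = 5 \sqrt{2}$ ($F = \sqrt{2 \cdot 6 \left(-3 + 6\right) + 14} = \sqrt{2 \cdot 6 \cdot 3 + 14} = \sqrt{36 + 14} = \sqrt{50} = 5 \sqrt{2} \approx 7.0711$)
$k{\left(U{\left(-3,-1 \right)} \right)} \left(-9\right) F = 0 \left(-9\right) 5 \sqrt{2} = 0 \cdot 5 \sqrt{2} = 0$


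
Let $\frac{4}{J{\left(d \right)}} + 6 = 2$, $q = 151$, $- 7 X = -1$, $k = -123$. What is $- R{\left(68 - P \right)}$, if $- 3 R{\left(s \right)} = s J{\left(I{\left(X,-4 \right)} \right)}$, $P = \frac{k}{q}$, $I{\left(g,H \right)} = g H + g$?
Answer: $- \frac{10391}{453} \approx -22.938$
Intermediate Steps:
$X = \frac{1}{7}$ ($X = \left(- \frac{1}{7}\right) \left(-1\right) = \frac{1}{7} \approx 0.14286$)
$I{\left(g,H \right)} = g + H g$ ($I{\left(g,H \right)} = H g + g = g + H g$)
$J{\left(d \right)} = -1$ ($J{\left(d \right)} = \frac{4}{-6 + 2} = \frac{4}{-4} = 4 \left(- \frac{1}{4}\right) = -1$)
$P = - \frac{123}{151} \approx -0.81457$
$R{\left(s \right)} = \frac{s}{3}$ ($R{\left(s \right)} = - \frac{s \left(-1\right)}{3} = - \frac{\left(-1\right) s}{3} = \frac{s}{3}$)
$- R{\left(68 - P \right)} = - \frac{68 - - \frac{123}{151}}{3} = - \frac{68 + \frac{123}{151}}{3} = - \frac{10391}{3 \cdot 151} = \left(-1\right) \frac{10391}{453} = - \frac{10391}{453}$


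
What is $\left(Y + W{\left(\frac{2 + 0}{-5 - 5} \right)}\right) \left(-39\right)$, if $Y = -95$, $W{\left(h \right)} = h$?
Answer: $\frac{18564}{5} \approx 3712.8$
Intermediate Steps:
$\left(Y + W{\left(\frac{2 + 0}{-5 - 5} \right)}\right) \left(-39\right) = \left(-95 + \frac{2 + 0}{-5 - 5}\right) \left(-39\right) = \left(-95 + \frac{2}{-10}\right) \left(-39\right) = \left(-95 + 2 \left(- \frac{1}{10}\right)\right) \left(-39\right) = \left(-95 - \frac{1}{5}\right) \left(-39\right) = \left(- \frac{476}{5}\right) \left(-39\right) = \frac{18564}{5}$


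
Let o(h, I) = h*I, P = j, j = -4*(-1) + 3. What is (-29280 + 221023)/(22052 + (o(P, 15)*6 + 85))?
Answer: 191743/22767 ≈ 8.4220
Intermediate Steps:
j = 7 (j = 4 + 3 = 7)
P = 7
o(h, I) = I*h
(-29280 + 221023)/(22052 + (o(P, 15)*6 + 85)) = (-29280 + 221023)/(22052 + ((15*7)*6 + 85)) = 191743/(22052 + (105*6 + 85)) = 191743/(22052 + (630 + 85)) = 191743/(22052 + 715) = 191743/22767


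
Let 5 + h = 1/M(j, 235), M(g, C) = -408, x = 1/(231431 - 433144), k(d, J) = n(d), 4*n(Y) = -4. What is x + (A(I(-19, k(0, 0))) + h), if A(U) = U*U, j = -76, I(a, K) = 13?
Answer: 13496818135/82298904 ≈ 164.00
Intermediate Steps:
n(Y) = -1 (n(Y) = (¼)*(-4) = -1)
k(d, J) = -1
x = -1/201713 (x = 1/(-201713) = -1/201713 ≈ -4.9575e-6)
A(U) = U²
h = -2041/408 (h = -5 + 1/(-408) = -5 - 1/408 = -2041/408 ≈ -5.0024)
x + (A(I(-19, k(0, 0))) + h) = -1/201713 + (13² - 2041/408) = -1/201713 + (169 - 2041/408) = -1/201713 + 66911/408 = 13496818135/82298904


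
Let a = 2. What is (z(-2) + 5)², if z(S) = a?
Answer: 49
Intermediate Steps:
z(S) = 2
(z(-2) + 5)² = (2 + 5)² = 7² = 49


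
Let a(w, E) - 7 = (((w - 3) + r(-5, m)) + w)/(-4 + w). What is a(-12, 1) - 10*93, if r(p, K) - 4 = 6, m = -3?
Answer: -14751/16 ≈ -921.94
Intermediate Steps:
r(p, K) = 10 (r(p, K) = 4 + 6 = 10)
a(w, E) = 7 + (7 + 2*w)/(-4 + w) (a(w, E) = 7 + (((w - 3) + 10) + w)/(-4 + w) = 7 + (((-3 + w) + 10) + w)/(-4 + w) = 7 + ((7 + w) + w)/(-4 + w) = 7 + (7 + 2*w)/(-4 + w))
a(-12, 1) - 10*93 = 3*(-7 + 3*(-12))/(-4 - 12) - 10*93 = 3*(-7 - 36)/(-16) - 930 = 3*(-1/16)*(-43) - 930 = 129/16 - 930 = -14751/16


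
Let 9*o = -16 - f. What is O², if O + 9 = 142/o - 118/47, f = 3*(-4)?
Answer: 968143225/8836 ≈ 1.0957e+5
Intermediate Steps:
f = -12
o = -4/9 (o = (-16 - 1*(-12))/9 = (-16 + 12)/9 = (⅑)*(-4) = -4/9 ≈ -0.44444)
O = -31115/94 (O = -9 + (142/(-4/9) - 118/47) = -9 + (142*(-9/4) - 118*1/47) = -9 + (-639/2 - 118/47) = -9 - 30269/94 = -31115/94 ≈ -331.01)
O² = (-31115/94)² = 968143225/8836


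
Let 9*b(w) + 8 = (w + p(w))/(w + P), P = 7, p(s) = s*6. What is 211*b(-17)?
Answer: 2743/30 ≈ 91.433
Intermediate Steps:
p(s) = 6*s
b(w) = -8/9 + 7*w/(9*(7 + w)) (b(w) = -8/9 + ((w + 6*w)/(w + 7))/9 = -8/9 + ((7*w)/(7 + w))/9 = -8/9 + (7*w/(7 + w))/9 = -8/9 + 7*w/(9*(7 + w)))
211*b(-17) = 211*((-56 - 1*(-17))/(9*(7 - 17))) = 211*((⅑)*(-56 + 17)/(-10)) = 211*((⅑)*(-⅒)*(-39)) = 211*(13/30) = 2743/30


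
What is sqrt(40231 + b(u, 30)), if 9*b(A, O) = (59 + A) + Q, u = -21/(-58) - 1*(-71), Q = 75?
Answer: sqrt(1218724594)/174 ≈ 200.63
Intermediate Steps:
u = 4139/58 (u = -21*(-1/58) + 71 = 21/58 + 71 = 4139/58 ≈ 71.362)
b(A, O) = 134/9 + A/9 (b(A, O) = ((59 + A) + 75)/9 = (134 + A)/9 = 134/9 + A/9)
sqrt(40231 + b(u, 30)) = sqrt(40231 + (134/9 + (1/9)*(4139/58))) = sqrt(40231 + (134/9 + 4139/522)) = sqrt(40231 + 11911/522) = sqrt(21012493/522) = sqrt(1218724594)/174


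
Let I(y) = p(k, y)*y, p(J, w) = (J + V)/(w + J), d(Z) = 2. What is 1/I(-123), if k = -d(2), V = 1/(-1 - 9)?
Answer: -1250/2583 ≈ -0.48393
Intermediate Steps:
V = -⅒ (V = 1/(-10) = -⅒ ≈ -0.10000)
k = -2 (k = -1*2 = -2)
p(J, w) = (-⅒ + J)/(J + w) (p(J, w) = (J - ⅒)/(w + J) = (-⅒ + J)/(J + w))
I(y) = -21*y/(10*(-2 + y)) (I(y) = ((-⅒ - 2)/(-2 + y))*y = (-21/10/(-2 + y))*y = (-21/(10*(-2 + y)))*y = -21*y/(10*(-2 + y)))
1/I(-123) = 1/(-21*(-123)/(-20 + 10*(-123))) = 1/(-21*(-123)/(-20 - 1230)) = 1/(-21*(-123)/(-1250)) = 1/(-21*(-123)*(-1/1250)) = 1/(-2583/1250) = -1250/2583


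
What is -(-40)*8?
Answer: 320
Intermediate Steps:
-(-40)*8 = -10*(-32) = 320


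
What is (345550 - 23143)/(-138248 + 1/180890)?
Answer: -2160007490/926210397 ≈ -2.3321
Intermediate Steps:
(345550 - 23143)/(-138248 + 1/180890) = 322407/(-138248 + 1/180890) = 322407/(-25007680719/180890) = 322407*(-180890/25007680719) = -2160007490/926210397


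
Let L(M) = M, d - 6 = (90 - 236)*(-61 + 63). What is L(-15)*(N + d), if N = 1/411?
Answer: 587725/137 ≈ 4290.0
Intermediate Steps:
d = -286 (d = 6 + (90 - 236)*(-61 + 63) = 6 - 146*2 = 6 - 292 = -286)
N = 1/411 ≈ 0.0024331
L(-15)*(N + d) = -15*(1/411 - 286) = -15*(-117545/411) = 587725/137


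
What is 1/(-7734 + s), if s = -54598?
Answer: -1/62332 ≈ -1.6043e-5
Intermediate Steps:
1/(-7734 + s) = 1/(-7734 - 54598) = 1/(-62332) = -1/62332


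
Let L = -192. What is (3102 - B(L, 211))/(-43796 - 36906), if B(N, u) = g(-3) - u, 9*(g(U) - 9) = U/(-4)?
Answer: -39647/968424 ≈ -0.040940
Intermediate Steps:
g(U) = 9 - U/36 (g(U) = 9 + (U/(-4))/9 = 9 + (U*(-¼))/9 = 9 + (-U/4)/9 = 9 - U/36)
B(N, u) = 109/12 - u (B(N, u) = (9 - 1/36*(-3)) - u = (9 + 1/12) - u = 109/12 - u)
(3102 - B(L, 211))/(-43796 - 36906) = (3102 - (109/12 - 1*211))/(-43796 - 36906) = (3102 - (109/12 - 211))/(-80702) = (3102 - 1*(-2423/12))*(-1/80702) = (3102 + 2423/12)*(-1/80702) = (39647/12)*(-1/80702) = -39647/968424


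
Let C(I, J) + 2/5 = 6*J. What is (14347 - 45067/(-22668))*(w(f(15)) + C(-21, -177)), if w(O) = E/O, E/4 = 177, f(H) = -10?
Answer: -921469690879/56670 ≈ -1.6260e+7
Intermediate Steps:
E = 708 (E = 4*177 = 708)
w(O) = 708/O
C(I, J) = -2/5 + 6*J
(14347 - 45067/(-22668))*(w(f(15)) + C(-21, -177)) = (14347 - 45067/(-22668))*(708/(-10) + (-2/5 + 6*(-177))) = (14347 - 45067*(-1/22668))*(708*(-1/10) + (-2/5 - 1062)) = (14347 + 45067/22668)*(-354/5 - 5312/5) = (325262863/22668)*(-5666/5) = -921469690879/56670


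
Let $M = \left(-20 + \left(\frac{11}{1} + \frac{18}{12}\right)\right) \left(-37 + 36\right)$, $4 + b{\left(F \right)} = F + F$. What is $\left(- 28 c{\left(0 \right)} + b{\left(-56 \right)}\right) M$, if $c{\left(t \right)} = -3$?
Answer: $-240$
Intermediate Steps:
$b{\left(F \right)} = -4 + 2 F$ ($b{\left(F \right)} = -4 + \left(F + F\right) = -4 + 2 F$)
$M = \frac{15}{2}$ ($M = \left(-20 + \left(11 \cdot 1 + 18 \cdot \frac{1}{12}\right)\right) \left(-1\right) = \left(-20 + \left(11 + \frac{3}{2}\right)\right) \left(-1\right) = \left(-20 + \frac{25}{2}\right) \left(-1\right) = \left(- \frac{15}{2}\right) \left(-1\right) = \frac{15}{2} \approx 7.5$)
$\left(- 28 c{\left(0 \right)} + b{\left(-56 \right)}\right) M = \left(\left(-28\right) \left(-3\right) + \left(-4 + 2 \left(-56\right)\right)\right) \frac{15}{2} = \left(84 - 116\right) \frac{15}{2} = \left(-32\right) \frac{15}{2} = -240$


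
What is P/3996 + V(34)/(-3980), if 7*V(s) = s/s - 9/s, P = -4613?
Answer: -218485901/189258552 ≈ -1.1544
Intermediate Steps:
V(s) = 1/7 - 9/(7*s) (V(s) = (s/s - 9/s)/7 = (1 - 9/s)/7 = 1/7 - 9/(7*s))
P/3996 + V(34)/(-3980) = -4613/3996 + ((1/7)*(-9 + 34)/34)/(-3980) = -4613*1/3996 + ((1/7)*(1/34)*25)*(-1/3980) = -4613/3996 + (25/238)*(-1/3980) = -4613/3996 - 5/189448 = -218485901/189258552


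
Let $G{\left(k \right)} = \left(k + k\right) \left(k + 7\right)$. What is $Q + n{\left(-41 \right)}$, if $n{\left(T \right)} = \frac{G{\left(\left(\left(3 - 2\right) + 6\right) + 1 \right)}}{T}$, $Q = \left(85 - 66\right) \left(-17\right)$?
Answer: $- \frac{13483}{41} \approx -328.85$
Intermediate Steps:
$Q = -323$ ($Q = 19 \left(-17\right) = -323$)
$G{\left(k \right)} = 2 k \left(7 + k\right)$
$n{\left(T \right)} = \frac{240}{T}$ ($n{\left(T \right)} = \frac{2 \left(\left(\left(3 - 2\right) + 6\right) + 1\right) \left(7 + \left(\left(\left(3 - 2\right) + 6\right) + 1\right)\right)}{T} = \frac{2 \left(\left(1 + 6\right) + 1\right) \left(7 + \left(\left(1 + 6\right) + 1\right)\right)}{T} = \frac{2 \left(7 + 1\right) \left(7 + \left(7 + 1\right)\right)}{T} = \frac{2 \cdot 8 \left(7 + 8\right)}{T} = \frac{2 \cdot 8 \cdot 15}{T} = \frac{240}{T}$)
$Q + n{\left(-41 \right)} = -323 + \frac{240}{-41} = -323 + 240 \left(- \frac{1}{41}\right) = -323 - \frac{240}{41} = - \frac{13483}{41}$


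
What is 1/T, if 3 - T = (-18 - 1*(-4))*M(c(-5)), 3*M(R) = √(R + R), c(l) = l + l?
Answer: 27/4001 - 84*I*√5/4001 ≈ 0.0067483 - 0.046946*I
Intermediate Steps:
c(l) = 2*l
M(R) = √2*√R/3 (M(R) = √(R + R)/3 = √(2*R)/3 = (√2*√R)/3 = √2*√R/3)
T = 3 + 28*I*√5/3 (T = 3 - (-18 - 1*(-4))*√2*√(2*(-5))/3 = 3 - (-18 + 4)*√2*√(-10)/3 = 3 - (-14)*√2*(I*√10)/3 = 3 - (-14)*2*I*√5/3 = 3 - (-28)*I*√5/3 = 3 + 28*I*√5/3 ≈ 3.0 + 20.87*I)
1/T = 1/(3 + 28*I*√5/3)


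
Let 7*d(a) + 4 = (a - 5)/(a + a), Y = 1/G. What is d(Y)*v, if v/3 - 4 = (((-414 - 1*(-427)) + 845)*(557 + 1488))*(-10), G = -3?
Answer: -210553152/7 ≈ -3.0079e+7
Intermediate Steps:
Y = -⅓ (Y = 1/(-3) = -⅓ ≈ -0.33333)
v = -52638288 (v = 12 + 3*((((-414 - 1*(-427)) + 845)*(557 + 1488))*(-10)) = 12 + 3*((((-414 + 427) + 845)*2045)*(-10)) = 12 + 3*(((13 + 845)*2045)*(-10)) = 12 + 3*((858*2045)*(-10)) = 12 + 3*(1754610*(-10)) = 12 + 3*(-17546100) = 12 - 52638300 = -52638288)
d(a) = -4/7 + (-5 + a)/(14*a) (d(a) = -4/7 + ((a - 5)/(a + a))/7 = -4/7 + ((-5 + a)/((2*a)))/7 = -4/7 + ((-5 + a)*(1/(2*a)))/7 = -4/7 + ((-5 + a)/(2*a))/7 = -4/7 + (-5 + a)/(14*a))
d(Y)*v = ((-5 - 7*(-⅓))/(14*(-⅓)))*(-52638288) = ((1/14)*(-3)*(-5 + 7/3))*(-52638288) = ((1/14)*(-3)*(-8/3))*(-52638288) = (4/7)*(-52638288) = -210553152/7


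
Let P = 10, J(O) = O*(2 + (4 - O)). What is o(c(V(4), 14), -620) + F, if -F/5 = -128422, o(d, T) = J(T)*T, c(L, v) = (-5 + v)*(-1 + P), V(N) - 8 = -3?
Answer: 241276510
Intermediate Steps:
V(N) = 5 (V(N) = 8 - 3 = 5)
J(O) = O*(6 - O)
c(L, v) = -45 + 9*v (c(L, v) = (-5 + v)*(-1 + 10) = (-5 + v)*9 = -45 + 9*v)
o(d, T) = T**2*(6 - T) (o(d, T) = (T*(6 - T))*T = T**2*(6 - T))
F = 642110 (F = -5*(-128422) = 642110)
o(c(V(4), 14), -620) + F = (-620)**2*(6 - 1*(-620)) + 642110 = 384400*(6 + 620) + 642110 = 384400*626 + 642110 = 240634400 + 642110 = 241276510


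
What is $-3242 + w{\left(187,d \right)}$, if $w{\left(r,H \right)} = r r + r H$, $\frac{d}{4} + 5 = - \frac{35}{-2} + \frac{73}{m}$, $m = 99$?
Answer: $\frac{374657}{9} \approx 41629.0$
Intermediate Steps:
$d = \frac{5242}{99}$ ($d = -20 + 4 \left(- \frac{35}{-2} + \frac{73}{99}\right) = -20 + 4 \left(\left(-35\right) \left(- \frac{1}{2}\right) + 73 \cdot \frac{1}{99}\right) = -20 + 4 \left(\frac{35}{2} + \frac{73}{99}\right) = -20 + 4 \cdot \frac{3611}{198} = -20 + \frac{7222}{99} = \frac{5242}{99} \approx 52.949$)
$w{\left(r,H \right)} = r^{2} + H r$
$-3242 + w{\left(187,d \right)} = -3242 + 187 \left(\frac{5242}{99} + 187\right) = -3242 + 187 \cdot \frac{23755}{99} = -3242 + \frac{403835}{9} = \frac{374657}{9}$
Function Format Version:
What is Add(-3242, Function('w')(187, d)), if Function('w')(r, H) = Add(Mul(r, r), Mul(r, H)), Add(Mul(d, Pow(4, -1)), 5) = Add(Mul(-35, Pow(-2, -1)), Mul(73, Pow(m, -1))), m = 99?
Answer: Rational(374657, 9) ≈ 41629.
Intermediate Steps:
d = Rational(5242, 99) (d = Add(-20, Mul(4, Add(Mul(-35, Pow(-2, -1)), Mul(73, Pow(99, -1))))) = Add(-20, Mul(4, Add(Mul(-35, Rational(-1, 2)), Mul(73, Rational(1, 99))))) = Add(-20, Mul(4, Add(Rational(35, 2), Rational(73, 99)))) = Add(-20, Mul(4, Rational(3611, 198))) = Add(-20, Rational(7222, 99)) = Rational(5242, 99) ≈ 52.949)
Function('w')(r, H) = Add(Pow(r, 2), Mul(H, r))
Add(-3242, Function('w')(187, d)) = Add(-3242, Mul(187, Add(Rational(5242, 99), 187))) = Add(-3242, Mul(187, Rational(23755, 99))) = Add(-3242, Rational(403835, 9)) = Rational(374657, 9)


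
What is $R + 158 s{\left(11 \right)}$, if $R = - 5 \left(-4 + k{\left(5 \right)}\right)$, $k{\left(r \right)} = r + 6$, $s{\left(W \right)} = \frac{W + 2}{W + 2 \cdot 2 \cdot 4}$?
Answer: $\frac{1109}{27} \approx 41.074$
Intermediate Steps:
$s{\left(W \right)} = \frac{2 + W}{16 + W}$ ($s{\left(W \right)} = \frac{2 + W}{W + 4 \cdot 4} = \frac{2 + W}{W + 16} = \frac{2 + W}{16 + W}$)
$k{\left(r \right)} = 6 + r$
$R = -35$ ($R = - 5 \left(-4 + \left(6 + 5\right)\right) = - 5 \left(-4 + 11\right) = \left(-5\right) 7 = -35$)
$R + 158 s{\left(11 \right)} = -35 + 158 \frac{2 + 11}{16 + 11} = -35 + 158 \cdot \frac{1}{27} \cdot 13 = -35 + 158 \cdot \frac{13}{27} = -35 + \frac{2054}{27} = \frac{1109}{27}$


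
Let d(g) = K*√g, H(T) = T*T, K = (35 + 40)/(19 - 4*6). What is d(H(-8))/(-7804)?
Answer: 30/1951 ≈ 0.015377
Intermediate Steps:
K = -15 (K = 75/(19 - 24) = 75/(-5) = 75*(-⅕) = -15)
H(T) = T²
d(g) = -15*√g
d(H(-8))/(-7804) = -15*√((-8)²)/(-7804) = -15*√64*(-1/7804) = -15*8*(-1/7804) = -120*(-1/7804) = 30/1951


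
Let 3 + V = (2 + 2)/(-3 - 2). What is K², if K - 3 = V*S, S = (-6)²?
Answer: 447561/25 ≈ 17902.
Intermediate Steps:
S = 36
V = -19/5 (V = -3 + (2 + 2)/(-3 - 2) = -3 + 4/(-5) = -3 + 4*(-⅕) = -3 - ⅘ = -19/5 ≈ -3.8000)
K = -669/5 (K = 3 - 19/5*36 = 3 - 684/5 = -669/5 ≈ -133.80)
K² = (-669/5)² = 447561/25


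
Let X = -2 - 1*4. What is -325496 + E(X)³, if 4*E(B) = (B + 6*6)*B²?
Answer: 19357504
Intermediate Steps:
X = -6 (X = -2 - 4 = -6)
E(B) = B²*(36 + B)/4 (E(B) = ((B + 6*6)*B²)/4 = ((B + 36)*B²)/4 = ((36 + B)*B²)/4 = (B²*(36 + B))/4 = B²*(36 + B)/4)
-325496 + E(X)³ = -325496 + ((¼)*(-6)²*(36 - 6))³ = -325496 + ((¼)*36*30)³ = -325496 + 270³ = -325496 + 19683000 = 19357504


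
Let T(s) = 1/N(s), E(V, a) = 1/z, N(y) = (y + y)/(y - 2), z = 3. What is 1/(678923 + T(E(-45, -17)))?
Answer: 2/1357841 ≈ 1.4729e-6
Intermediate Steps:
N(y) = 2*y/(-2 + y) (N(y) = (2*y)/(-2 + y) = 2*y/(-2 + y))
E(V, a) = 1/3
T(s) = (-2 + s)/(2*s) (T(s) = 1/(2*s/(-2 + s)) = (-2 + s)/(2*s))
1/(678923 + T(E(-45, -17))) = 1/(678923 + (-2 + 1/3)/(2*(1/3))) = 1/(678923 + (1/2)*3*(-5/3)) = 1/(678923 - 5/2) = 1/(1357841/2) = 2/1357841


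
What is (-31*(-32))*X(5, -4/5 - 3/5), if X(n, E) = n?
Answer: 4960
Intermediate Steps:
(-31*(-32))*X(5, -4/5 - 3/5) = -31*(-32)*5 = 992*5 = 4960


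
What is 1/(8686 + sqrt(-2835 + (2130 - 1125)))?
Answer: 4343/37724213 - I*sqrt(1830)/75448426 ≈ 0.00011512 - 5.6699e-7*I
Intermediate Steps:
1/(8686 + sqrt(-2835 + (2130 - 1125))) = 1/(8686 + sqrt(-2835 + 1005)) = 1/(8686 + sqrt(-1830)) = 1/(8686 + I*sqrt(1830))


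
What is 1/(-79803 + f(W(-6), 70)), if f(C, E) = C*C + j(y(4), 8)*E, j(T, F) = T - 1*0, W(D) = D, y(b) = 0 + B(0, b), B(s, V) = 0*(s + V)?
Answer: -1/79767 ≈ -1.2537e-5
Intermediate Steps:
B(s, V) = 0 (B(s, V) = 0*(V + s) = 0)
y(b) = 0 (y(b) = 0 + 0 = 0)
j(T, F) = T (j(T, F) = T + 0 = T)
f(C, E) = C² (f(C, E) = C*C + 0*E = C² + 0 = C²)
1/(-79803 + f(W(-6), 70)) = 1/(-79803 + (-6)²) = 1/(-79803 + 36) = 1/(-79767) = -1/79767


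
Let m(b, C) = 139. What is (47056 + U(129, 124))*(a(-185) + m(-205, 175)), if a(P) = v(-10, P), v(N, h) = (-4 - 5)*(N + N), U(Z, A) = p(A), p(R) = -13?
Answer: 15006717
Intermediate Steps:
U(Z, A) = -13
v(N, h) = -18*N
a(P) = 180 (a(P) = -18*(-10) = 180)
(47056 + U(129, 124))*(a(-185) + m(-205, 175)) = (47056 - 13)*(180 + 139) = 47043*319 = 15006717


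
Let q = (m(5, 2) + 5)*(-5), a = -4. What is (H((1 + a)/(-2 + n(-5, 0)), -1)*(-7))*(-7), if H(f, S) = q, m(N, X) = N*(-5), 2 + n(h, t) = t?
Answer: 4900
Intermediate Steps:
n(h, t) = -2 + t
m(N, X) = -5*N
q = 100 (q = (-5*5 + 5)*(-5) = (-25 + 5)*(-5) = -20*(-5) = 100)
H(f, S) = 100
(H((1 + a)/(-2 + n(-5, 0)), -1)*(-7))*(-7) = (100*(-7))*(-7) = -700*(-7) = 4900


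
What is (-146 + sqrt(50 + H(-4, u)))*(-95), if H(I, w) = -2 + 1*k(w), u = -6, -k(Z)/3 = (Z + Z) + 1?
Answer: 13015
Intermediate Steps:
k(Z) = -3 - 6*Z (k(Z) = -3*((Z + Z) + 1) = -3*(2*Z + 1) = -3*(1 + 2*Z) = -3 - 6*Z)
H(I, w) = -5 - 6*w (H(I, w) = -2 + 1*(-3 - 6*w) = -2 + (-3 - 6*w) = -5 - 6*w)
(-146 + sqrt(50 + H(-4, u)))*(-95) = (-146 + sqrt(50 + (-5 - 6*(-6))))*(-95) = (-146 + sqrt(50 + (-5 + 36)))*(-95) = (-146 + sqrt(50 + 31))*(-95) = (-146 + sqrt(81))*(-95) = (-146 + 9)*(-95) = -137*(-95) = 13015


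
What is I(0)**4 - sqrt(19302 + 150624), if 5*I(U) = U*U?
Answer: -sqrt(169926) ≈ -412.22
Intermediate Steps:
I(U) = U**2/5 (I(U) = (U*U)/5 = U**2/5)
I(0)**4 - sqrt(19302 + 150624) = ((1/5)*0**2)**4 - sqrt(19302 + 150624) = ((1/5)*0)**4 - sqrt(169926) = 0**4 - sqrt(169926) = 0 - sqrt(169926) = -sqrt(169926)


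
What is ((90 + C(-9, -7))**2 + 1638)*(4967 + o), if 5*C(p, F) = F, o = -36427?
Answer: -1492456108/5 ≈ -2.9849e+8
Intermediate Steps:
C(p, F) = F/5
((90 + C(-9, -7))**2 + 1638)*(4967 + o) = ((90 + (1/5)*(-7))**2 + 1638)*(4967 - 36427) = ((90 - 7/5)**2 + 1638)*(-31460) = ((443/5)**2 + 1638)*(-31460) = (196249/25 + 1638)*(-31460) = (237199/25)*(-31460) = -1492456108/5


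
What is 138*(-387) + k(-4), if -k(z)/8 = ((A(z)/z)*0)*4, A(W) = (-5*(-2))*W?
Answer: -53406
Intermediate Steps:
A(W) = 10*W
k(z) = 0 (k(z) = -8*((10*z)/z)*0*4 = -8*10*0*4 = -0*4 = -8*0 = 0)
138*(-387) + k(-4) = 138*(-387) + 0 = -53406 + 0 = -53406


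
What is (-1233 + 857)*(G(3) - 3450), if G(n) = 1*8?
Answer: 1294192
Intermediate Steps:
G(n) = 8
(-1233 + 857)*(G(3) - 3450) = (-1233 + 857)*(8 - 3450) = -376*(-3442) = 1294192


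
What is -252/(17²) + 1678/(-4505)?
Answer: -95306/76585 ≈ -1.2444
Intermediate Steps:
-252/(17²) + 1678/(-4505) = -252/289 + 1678*(-1/4505) = -252*1/289 - 1678/4505 = -252/289 - 1678/4505 = -95306/76585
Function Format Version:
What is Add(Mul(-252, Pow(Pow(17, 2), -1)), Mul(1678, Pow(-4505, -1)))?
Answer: Rational(-95306, 76585) ≈ -1.2444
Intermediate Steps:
Add(Mul(-252, Pow(Pow(17, 2), -1)), Mul(1678, Pow(-4505, -1))) = Add(Mul(-252, Pow(289, -1)), Mul(1678, Rational(-1, 4505))) = Add(Mul(-252, Rational(1, 289)), Rational(-1678, 4505)) = Add(Rational(-252, 289), Rational(-1678, 4505)) = Rational(-95306, 76585)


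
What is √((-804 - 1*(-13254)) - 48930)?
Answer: 8*I*√570 ≈ 191.0*I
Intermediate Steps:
√((-804 - 1*(-13254)) - 48930) = √((-804 + 13254) - 48930) = √(12450 - 48930) = √(-36480) = 8*I*√570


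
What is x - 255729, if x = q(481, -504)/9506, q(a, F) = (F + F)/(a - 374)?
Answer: -18579479109/72653 ≈ -2.5573e+5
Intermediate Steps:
q(a, F) = 2*F/(-374 + a) (q(a, F) = (2*F)/(-374 + a) = 2*F/(-374 + a))
x = -72/72653 (x = (2*(-504)/(-374 + 481))/9506 = (2*(-504)/107)*(1/9506) = (2*(-504)*(1/107))*(1/9506) = -1008/107*1/9506 = -72/72653 ≈ -0.00099101)
x - 255729 = -72/72653 - 255729 = -18579479109/72653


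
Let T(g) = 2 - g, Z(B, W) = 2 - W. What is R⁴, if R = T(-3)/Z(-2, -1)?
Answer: 625/81 ≈ 7.7160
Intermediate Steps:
R = 5/3 (R = (2 - 1*(-3))/(2 - 1*(-1)) = (2 + 3)/(2 + 1) = 5/3 ≈ 1.6667)
R⁴ = (5/3)⁴ = 625/81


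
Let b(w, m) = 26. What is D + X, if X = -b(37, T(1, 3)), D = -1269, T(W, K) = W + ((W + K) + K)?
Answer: -1295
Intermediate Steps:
T(W, K) = 2*K + 2*W (T(W, K) = W + ((K + W) + K) = W + (W + 2*K) = 2*K + 2*W)
X = -26 (X = -1*26 = -26)
D + X = -1269 - 26 = -1295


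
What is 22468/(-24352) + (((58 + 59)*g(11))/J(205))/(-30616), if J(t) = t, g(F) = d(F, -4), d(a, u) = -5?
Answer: -440628791/477624908 ≈ -0.92254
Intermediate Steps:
g(F) = -5
22468/(-24352) + (((58 + 59)*g(11))/J(205))/(-30616) = 22468/(-24352) + (((58 + 59)*(-5))/205)/(-30616) = 22468*(-1/24352) + ((117*(-5))*(1/205))*(-1/30616) = -5617/6088 - 585*1/205*(-1/30616) = -5617/6088 - 117/41*(-1/30616) = -5617/6088 + 117/1255256 = -440628791/477624908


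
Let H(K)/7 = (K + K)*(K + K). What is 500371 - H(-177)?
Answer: -376841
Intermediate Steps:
H(K) = 28*K² (H(K) = 7*((K + K)*(K + K)) = 7*((2*K)*(2*K)) = 7*(4*K²) = 28*K²)
500371 - H(-177) = 500371 - 28*(-177)² = 500371 - 28*31329 = 500371 - 1*877212 = 500371 - 877212 = -376841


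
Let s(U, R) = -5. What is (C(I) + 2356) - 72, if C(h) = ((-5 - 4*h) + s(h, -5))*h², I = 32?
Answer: -139028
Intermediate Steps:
C(h) = h²*(-10 - 4*h) (C(h) = ((-5 - 4*h) - 5)*h² = (-10 - 4*h)*h² = h²*(-10 - 4*h))
(C(I) + 2356) - 72 = (32²*(-10 - 4*32) + 2356) - 72 = (1024*(-10 - 128) + 2356) - 72 = (1024*(-138) + 2356) - 72 = (-141312 + 2356) - 72 = -138956 - 72 = -139028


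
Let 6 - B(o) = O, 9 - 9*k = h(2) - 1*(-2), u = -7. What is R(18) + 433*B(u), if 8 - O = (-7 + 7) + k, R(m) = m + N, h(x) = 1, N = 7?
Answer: -1657/3 ≈ -552.33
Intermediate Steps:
k = ⅔ (k = 1 - (1 - 1*(-2))/9 = 1 - (1 + 2)/9 = 1 - ⅑*3 = 1 - ⅓ = ⅔ ≈ 0.66667)
R(m) = 7 + m (R(m) = m + 7 = 7 + m)
O = 22/3 (O = 8 - ((-7 + 7) + ⅔) = 8 - (0 + ⅔) = 8 - 1*⅔ = 8 - ⅔ = 22/3 ≈ 7.3333)
B(o) = -4/3 (B(o) = 6 - 1*22/3 = 6 - 22/3 = -4/3)
R(18) + 433*B(u) = (7 + 18) + 433*(-4/3) = 25 - 1732/3 = -1657/3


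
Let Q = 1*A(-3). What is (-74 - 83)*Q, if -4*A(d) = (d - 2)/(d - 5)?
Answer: 785/32 ≈ 24.531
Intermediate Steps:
A(d) = -(-2 + d)/(4*(-5 + d)) (A(d) = -(d - 2)/(4*(d - 5)) = -(-2 + d)/(4*(-5 + d)))
Q = -5/32 (Q = 1*((2 - 1*(-3))/(4*(-5 - 3))) = 1*((¼)*(2 + 3)/(-8)) = 1*((¼)*(-⅛)*5) = 1*(-5/32) = -5/32 ≈ -0.15625)
(-74 - 83)*Q = (-74 - 83)*(-5/32) = -157*(-5/32) = 785/32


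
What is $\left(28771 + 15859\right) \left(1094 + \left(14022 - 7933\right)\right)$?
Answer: $320577290$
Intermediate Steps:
$\left(28771 + 15859\right) \left(1094 + \left(14022 - 7933\right)\right) = 44630 \left(1094 + 6089\right) = 44630 \cdot 7183 = 320577290$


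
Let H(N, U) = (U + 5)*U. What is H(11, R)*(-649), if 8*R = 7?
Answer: -213521/64 ≈ -3336.3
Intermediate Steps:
R = 7/8 (R = (1/8)*7 = 7/8 ≈ 0.87500)
H(N, U) = U*(5 + U) (H(N, U) = (5 + U)*U = U*(5 + U))
H(11, R)*(-649) = (7*(5 + 7/8)/8)*(-649) = ((7/8)*(47/8))*(-649) = (329/64)*(-649) = -213521/64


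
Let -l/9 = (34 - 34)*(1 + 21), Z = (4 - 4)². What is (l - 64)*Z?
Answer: 0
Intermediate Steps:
Z = 0 (Z = 0² = 0)
l = 0 (l = -9*(34 - 34)*(1 + 21) = -0*22 = -9*0 = 0)
(l - 64)*Z = (0 - 64)*0 = -64*0 = 0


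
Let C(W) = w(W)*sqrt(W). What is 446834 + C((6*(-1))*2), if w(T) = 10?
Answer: 446834 + 20*I*sqrt(3) ≈ 4.4683e+5 + 34.641*I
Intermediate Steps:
C(W) = 10*sqrt(W)
446834 + C((6*(-1))*2) = 446834 + 10*sqrt((6*(-1))*2) = 446834 + 10*sqrt(-6*2) = 446834 + 10*sqrt(-12) = 446834 + 10*(2*I*sqrt(3)) = 446834 + 20*I*sqrt(3)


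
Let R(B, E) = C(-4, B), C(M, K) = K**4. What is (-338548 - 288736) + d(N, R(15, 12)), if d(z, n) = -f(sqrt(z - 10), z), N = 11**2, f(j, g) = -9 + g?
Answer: -627396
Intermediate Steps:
R(B, E) = B**4
N = 121
d(z, n) = 9 - z (d(z, n) = -(-9 + z) = 9 - z)
(-338548 - 288736) + d(N, R(15, 12)) = (-338548 - 288736) + (9 - 1*121) = -627284 + (9 - 121) = -627284 - 112 = -627396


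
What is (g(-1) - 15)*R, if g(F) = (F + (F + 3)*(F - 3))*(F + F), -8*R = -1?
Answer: 3/8 ≈ 0.37500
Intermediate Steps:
R = 1/8 (R = -1/8*(-1) = 1/8 ≈ 0.12500)
g(F) = 2*F*(F + (-3 + F)*(3 + F)) (g(F) = (F + (3 + F)*(-3 + F))*(2*F) = (F + (-3 + F)*(3 + F))*(2*F) = 2*F*(F + (-3 + F)*(3 + F)))
(g(-1) - 15)*R = (2*(-1)*(-9 - 1 + (-1)**2) - 15)*(1/8) = (2*(-1)*(-9 - 1 + 1) - 15)*(1/8) = (2*(-1)*(-9) - 15)*(1/8) = (18 - 15)*(1/8) = 3*(1/8) = 3/8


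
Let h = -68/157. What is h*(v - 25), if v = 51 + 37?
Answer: -4284/157 ≈ -27.287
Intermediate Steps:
v = 88
h = -68/157 (h = -68*1/157 = -68/157 ≈ -0.43312)
h*(v - 25) = -68*(88 - 25)/157 = -68/157*63 = -4284/157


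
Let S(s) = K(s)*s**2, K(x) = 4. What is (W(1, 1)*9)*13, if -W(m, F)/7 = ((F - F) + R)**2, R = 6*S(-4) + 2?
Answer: -122027724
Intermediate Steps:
S(s) = 4*s**2
R = 386 (R = 6*(4*(-4)**2) + 2 = 6*(4*16) + 2 = 6*64 + 2 = 384 + 2 = 386)
W(m, F) = -1042972 (W(m, F) = -7*((F - F) + 386)**2 = -7*(0 + 386)**2 = -7*386**2 = -7*148996 = -1042972)
(W(1, 1)*9)*13 = -1042972*9*13 = -9386748*13 = -122027724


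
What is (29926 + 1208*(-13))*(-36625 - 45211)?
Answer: -1163871592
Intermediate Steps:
(29926 + 1208*(-13))*(-36625 - 45211) = (29926 - 15704)*(-81836) = 14222*(-81836) = -1163871592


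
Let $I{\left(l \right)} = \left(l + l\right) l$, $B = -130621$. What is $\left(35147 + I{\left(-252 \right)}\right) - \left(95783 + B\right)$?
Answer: $196993$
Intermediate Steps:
$I{\left(l \right)} = 2 l^{2}$ ($I{\left(l \right)} = 2 l l = 2 l^{2}$)
$\left(35147 + I{\left(-252 \right)}\right) - \left(95783 + B\right) = \left(35147 + 2 \left(-252\right)^{2}\right) - -34838 = \left(35147 + 2 \cdot 63504\right) + \left(-95783 + 130621\right) = \left(35147 + 127008\right) + 34838 = 162155 + 34838 = 196993$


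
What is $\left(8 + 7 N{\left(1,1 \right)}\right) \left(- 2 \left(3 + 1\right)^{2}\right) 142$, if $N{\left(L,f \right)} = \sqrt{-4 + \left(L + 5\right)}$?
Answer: $-36352 - 31808 \sqrt{2} \approx -81335.0$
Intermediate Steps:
$N{\left(L,f \right)} = \sqrt{1 + L}$ ($N{\left(L,f \right)} = \sqrt{-4 + \left(5 + L\right)} = \sqrt{1 + L}$)
$\left(8 + 7 N{\left(1,1 \right)}\right) \left(- 2 \left(3 + 1\right)^{2}\right) 142 = \left(8 + 7 \sqrt{1 + 1}\right) \left(- 2 \left(3 + 1\right)^{2}\right) 142 = \left(8 + 7 \sqrt{2}\right) \left(- 2 \cdot 4^{2}\right) 142 = \left(8 + 7 \sqrt{2}\right) \left(\left(-2\right) 16\right) 142 = \left(8 + 7 \sqrt{2}\right) \left(-32\right) 142 = \left(-256 - 224 \sqrt{2}\right) 142 = -36352 - 31808 \sqrt{2}$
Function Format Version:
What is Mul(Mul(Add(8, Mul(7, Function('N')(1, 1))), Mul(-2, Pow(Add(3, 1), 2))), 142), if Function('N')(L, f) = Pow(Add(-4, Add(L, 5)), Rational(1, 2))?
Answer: Add(-36352, Mul(-31808, Pow(2, Rational(1, 2)))) ≈ -81335.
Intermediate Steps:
Function('N')(L, f) = Pow(Add(1, L), Rational(1, 2)) (Function('N')(L, f) = Pow(Add(-4, Add(5, L)), Rational(1, 2)) = Pow(Add(1, L), Rational(1, 2)))
Mul(Mul(Add(8, Mul(7, Function('N')(1, 1))), Mul(-2, Pow(Add(3, 1), 2))), 142) = Mul(Mul(Add(8, Mul(7, Pow(Add(1, 1), Rational(1, 2)))), Mul(-2, Pow(Add(3, 1), 2))), 142) = Mul(Mul(Add(8, Mul(7, Pow(2, Rational(1, 2)))), Mul(-2, Pow(4, 2))), 142) = Mul(Mul(Add(8, Mul(7, Pow(2, Rational(1, 2)))), Mul(-2, 16)), 142) = Mul(Mul(Add(8, Mul(7, Pow(2, Rational(1, 2)))), -32), 142) = Mul(Add(-256, Mul(-224, Pow(2, Rational(1, 2)))), 142) = Add(-36352, Mul(-31808, Pow(2, Rational(1, 2))))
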